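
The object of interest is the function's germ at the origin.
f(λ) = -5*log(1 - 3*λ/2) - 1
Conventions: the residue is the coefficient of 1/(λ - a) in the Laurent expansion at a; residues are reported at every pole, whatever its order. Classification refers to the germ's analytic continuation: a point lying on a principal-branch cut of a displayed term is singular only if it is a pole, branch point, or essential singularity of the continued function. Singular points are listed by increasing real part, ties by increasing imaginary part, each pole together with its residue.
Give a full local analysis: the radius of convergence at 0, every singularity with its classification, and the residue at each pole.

Radius of convergence at 0: 2/3.
At 2/3: a logarithmic branch point.

Branch term (-5)*log(1 - λ/(2/3)): its argument vanishes at λ = 2/3, a logarithmic branch point, modulus 2/3.
The radius of convergence is the smallest modulus among the singular points: 2/3.


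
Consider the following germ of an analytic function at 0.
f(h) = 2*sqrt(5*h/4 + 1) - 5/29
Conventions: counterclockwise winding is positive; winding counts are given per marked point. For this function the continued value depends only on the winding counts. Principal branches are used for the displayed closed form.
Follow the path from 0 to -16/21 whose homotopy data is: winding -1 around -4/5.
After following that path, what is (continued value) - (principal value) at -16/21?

The rational part is single-valued and drops out of the difference; each branch term changes only by its own monodromy.
(2)*sqrt(1 - h/(-4/5)): winding -1 is odd, the square root flips sign, contributing -2*(2)*sqrt(1 - (-16/21)/(-4/5)) = -2*(2)*sqrt(1/21) = -(4/21)*sqrt(21).
Summing the contributions at h = -16/21 gives -(4/21)*sqrt(21).

Continued minus principal equals -(4/21)*sqrt(21).


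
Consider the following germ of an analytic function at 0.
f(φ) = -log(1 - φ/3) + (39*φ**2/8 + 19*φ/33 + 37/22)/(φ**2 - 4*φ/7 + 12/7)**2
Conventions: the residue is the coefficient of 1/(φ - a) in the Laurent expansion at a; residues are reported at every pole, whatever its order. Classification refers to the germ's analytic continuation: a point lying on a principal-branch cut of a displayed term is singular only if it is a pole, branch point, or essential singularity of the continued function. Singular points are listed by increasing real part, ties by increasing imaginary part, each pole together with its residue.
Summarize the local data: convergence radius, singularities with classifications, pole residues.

Radius of convergence at 0: (2/7)*sqrt(21).
At (2/7) - ((4/7)*sqrt(5))*i: a pole of order 2; residue ((115493/211200)*sqrt(5))*i.
At (2/7) + ((4/7)*sqrt(5))*i: a pole of order 2; residue -((115493/211200)*sqrt(5))*i.
At 3: a logarithmic branch point.

Denominator factor (φ**2 - 4*φ/7 + 12/7)^2: discriminant -320/49, complex-conjugate roots (2/7) + ((4/7)*sqrt(5))*i and (2/7) - ((4/7)*sqrt(5))*i; poles of order 2, moduli (2/7)*sqrt(21) and (2/7)*sqrt(21).
Branch term (-1)*log(1 - φ/(3)): its argument vanishes at φ = 3, a logarithmic branch point, modulus 3.
The radius of convergence is the smallest modulus among the singular points: (2/7)*sqrt(21).
The branch term is analytic at (2/7) - ((4/7)*sqrt(5))*i and contributes nothing to the residue; only the rational part matters.
The factor φ**2 - 4*φ/7 + 12/7 splits as (φ - a)(φ - a') with a = (2/7) - ((4/7)*sqrt(5))*i, a' = (2/7) + ((4/7)*sqrt(5))*i. At the order-2 pole a set g(φ) = (φ - a)^2*(rational part) = [39*φ**2/8 + 19*φ/33 + 37/22] / (φ - a')^2.
Order-2 pole: residue = g'(a); g'((2/7) - ((4/7)*sqrt(5))*i) = ((115493/211200)*sqrt(5))*i, so the residue is ((115493/211200)*sqrt(5))*i.
The branch term is analytic at (2/7) + ((4/7)*sqrt(5))*i and contributes nothing to the residue; only the rational part matters.
The factor φ**2 - 4*φ/7 + 12/7 splits as (φ - a)(φ - a') with a = (2/7) + ((4/7)*sqrt(5))*i, a' = (2/7) - ((4/7)*sqrt(5))*i. At the order-2 pole a set g(φ) = (φ - a)^2*(rational part) = [39*φ**2/8 + 19*φ/33 + 37/22] / (φ - a')^2.
Order-2 pole: residue = g'(a); g'((2/7) + ((4/7)*sqrt(5))*i) = -((115493/211200)*sqrt(5))*i, so the residue is -((115493/211200)*sqrt(5))*i.
List the singular points by increasing real part (a conjugate pair: the negative imaginary part first).


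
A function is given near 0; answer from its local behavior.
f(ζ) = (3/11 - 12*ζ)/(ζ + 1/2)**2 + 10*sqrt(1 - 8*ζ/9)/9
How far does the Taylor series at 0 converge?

The radius of convergence is 1/2.

Denominator factor (ζ + 1/2)^2: pole of order 2 at -1/2, modulus 1/2.
Branch term (10/9)*sqrt(1 - ζ/(9/8)): its argument vanishes at ζ = 9/8, a square-root branch point, modulus 9/8.
The radius of convergence is the smallest modulus among the singular points: 1/2.


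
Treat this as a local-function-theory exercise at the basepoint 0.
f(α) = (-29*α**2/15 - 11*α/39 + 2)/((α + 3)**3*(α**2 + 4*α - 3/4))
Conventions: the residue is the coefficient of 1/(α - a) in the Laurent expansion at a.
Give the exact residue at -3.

The residue is 311812/73125.

At the order-3 pole -3 set g(α) = (α - (-3))^3*f(α) = (-29*α**2/15 - 11*α/39 + 2)/(α**2 + 4*α - 3/4).
Order-3 pole: residue = g''(a)/2; g''(-3) = 623624/73125, so the residue is 311812/73125.


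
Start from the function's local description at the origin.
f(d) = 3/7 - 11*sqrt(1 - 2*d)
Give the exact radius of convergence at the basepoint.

The radius of convergence is 1/2.

Branch term (-11)*sqrt(1 - d/(1/2)): its argument vanishes at d = 1/2, a square-root branch point, modulus 1/2.
The radius of convergence is the smallest modulus among the singular points: 1/2.


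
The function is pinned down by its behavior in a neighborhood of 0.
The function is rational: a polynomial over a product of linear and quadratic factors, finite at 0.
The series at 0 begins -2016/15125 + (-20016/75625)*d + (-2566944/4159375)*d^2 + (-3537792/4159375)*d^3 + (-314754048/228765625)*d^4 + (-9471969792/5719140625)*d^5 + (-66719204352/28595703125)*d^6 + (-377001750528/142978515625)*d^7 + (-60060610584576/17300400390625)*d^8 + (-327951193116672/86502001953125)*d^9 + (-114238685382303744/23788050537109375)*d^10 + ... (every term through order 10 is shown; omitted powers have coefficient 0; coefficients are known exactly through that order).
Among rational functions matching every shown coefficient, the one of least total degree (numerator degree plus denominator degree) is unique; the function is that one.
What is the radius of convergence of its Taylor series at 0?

No rational of total degree below 9 reproduces all 11 coefficients; solving the [2/7] Pade equations on them gives f(d) = (21*d**2/22 + 11*d/8 + 7/4)/((d - 5/2)**3*(d**2 - 11/12)**2), whose expansion matches every shown term.
Denominator factor (d**2 - 11/12)^2: discriminant 11/3, real irrational roots (1/6)*sqrt(33) and -(1/6)*sqrt(33); poles of order 2, moduli (1/6)*sqrt(33) and (1/6)*sqrt(33).
Denominator factor (d - 5/2)^3: pole of order 3 at 5/2, modulus 5/2.
The radius of convergence is the smallest modulus among the singular points: (1/6)*sqrt(33).

The radius of convergence is (1/6)*sqrt(33).


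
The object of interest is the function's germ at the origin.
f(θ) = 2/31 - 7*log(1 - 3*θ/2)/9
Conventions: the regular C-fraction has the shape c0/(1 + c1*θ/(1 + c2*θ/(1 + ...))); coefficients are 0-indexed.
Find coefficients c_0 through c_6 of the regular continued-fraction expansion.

Taylor coefficients (expand at 0): a_0 = 2/31, a_1 = 7/6, a_2 = 7/8, a_3 = 7/8, a_4 = 63/64, a_5 = 189/160, a_6 = 189/128.
c0 = a_0 = 2/31. Peel one level at a time: if S = 1 + c*θ/S' with S'(0) = 1, then c is the θ-coefficient of S and S' = c*θ/(S - 1).
S_1 = c0/f = 1 + (-217/12)*θ + (2821/9)*θ^2 + ...; c1 = -217/12.
S_2 = c1*θ/(S_1 - 1) = 1 + (52/3)*θ + (-3/16)*θ^2 + ...; c2 = 52/3.
S_3 = c2*θ/(S_2 - 1) = 1 + (9/832)*θ + (5697/692224)*θ^2 + ...; c3 = 9/832.
S_4 = c3*θ/(S_3 - 1) = 1 + (-633/832)*θ + (-3/20)*θ^2 + ...; c4 = -633/832.
S_5 = c4*θ/(S_4 - 1) = 1 + (-208/1055)*θ + (-121316/1113025)*θ^2 + ...; c5 = -208/1055.
S_6 = c5*θ/(S_5 - 1) = 1 + (-2333/4220)*θ + ...; c6 = -2333/4220.

The regular C-fraction coefficients are [2/31, -217/12, 52/3, 9/832, -633/832, -208/1055, -2333/4220].


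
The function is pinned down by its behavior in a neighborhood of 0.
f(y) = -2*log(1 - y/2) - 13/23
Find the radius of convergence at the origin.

The radius of convergence is 2.

Branch term (-2)*log(1 - y/(2)): its argument vanishes at y = 2, a logarithmic branch point, modulus 2.
The radius of convergence is the smallest modulus among the singular points: 2.


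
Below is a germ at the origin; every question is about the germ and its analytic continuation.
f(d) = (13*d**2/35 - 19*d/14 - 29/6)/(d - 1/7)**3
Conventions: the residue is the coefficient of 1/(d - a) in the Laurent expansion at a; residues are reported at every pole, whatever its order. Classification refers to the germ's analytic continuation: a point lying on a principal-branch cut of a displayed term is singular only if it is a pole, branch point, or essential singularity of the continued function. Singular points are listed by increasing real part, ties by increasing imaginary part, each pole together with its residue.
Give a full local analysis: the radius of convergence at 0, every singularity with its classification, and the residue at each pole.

Denominator factor (d - 1/7)^3: pole of order 3 at 1/7, modulus 1/7.
The radius of convergence is the smallest modulus among the singular points: 1/7.
At the order-3 pole 1/7 set g(d) = (d - (1/7))^3*f(d) = 13*d**2/35 - 19*d/14 - 29/6.
Order-3 pole: residue = g''(a)/2; g''(1/7) = 26/35, so the residue is 13/35.

Radius of convergence at 0: 1/7.
At 1/7: a pole of order 3; residue 13/35.


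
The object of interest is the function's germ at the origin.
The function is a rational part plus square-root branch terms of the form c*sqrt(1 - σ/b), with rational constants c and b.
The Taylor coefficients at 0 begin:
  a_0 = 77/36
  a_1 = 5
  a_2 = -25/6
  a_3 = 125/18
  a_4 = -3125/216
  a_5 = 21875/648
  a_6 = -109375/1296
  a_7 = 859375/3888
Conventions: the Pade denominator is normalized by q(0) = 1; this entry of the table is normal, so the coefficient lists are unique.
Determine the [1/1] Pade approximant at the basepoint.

Taylor coefficients needed (read off): a_0 = 77/36, a_1 = 5, a_2 = -25/6.
Write the denominator as Q(σ) = 1 + q1*σ. Requiring Q*f - P = O(σ^3) with deg P <= 1 kills the coefficients of σ^2..σ^2 in Q*f:
  σ^2: a_2 + q1*a_1 = 0, i.e. -25/6 + (5)*q1 = 0.
Solving this linear system: q1 = 5/6.
The numerator is Q*f truncated at degree 1: P0 = a_0 = 77/36; P1 = a_1 + q1*a_0 = 1465/216.

The Pade approximant has numerator coefficients [77/36, 1465/216]; denominator coefficients [1, 5/6].


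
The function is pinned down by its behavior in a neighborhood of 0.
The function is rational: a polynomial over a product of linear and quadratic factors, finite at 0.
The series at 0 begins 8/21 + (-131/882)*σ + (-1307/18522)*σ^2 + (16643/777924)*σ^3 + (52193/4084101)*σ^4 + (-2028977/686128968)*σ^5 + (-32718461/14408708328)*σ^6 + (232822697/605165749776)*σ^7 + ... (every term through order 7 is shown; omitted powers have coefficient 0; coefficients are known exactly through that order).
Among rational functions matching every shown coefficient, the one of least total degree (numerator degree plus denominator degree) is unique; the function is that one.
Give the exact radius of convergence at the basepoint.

No rational of total degree below 3 reproduces all 8 coefficients; solving the [1/2] Pade equations on them gives f(σ) = (16/7 - σ)/(σ**2 - 2*σ/7 + 6), whose expansion matches every shown term.
Denominator factor (σ**2 - 2*σ/7 + 6): discriminant -1172/49, complex-conjugate roots (1/7) + ((1/7)*sqrt(293))*i and (1/7) - ((1/7)*sqrt(293))*i; poles of order 1, moduli sqrt(6) and sqrt(6).
The radius of convergence is the smallest modulus among the singular points: sqrt(6).

The radius of convergence is sqrt(6).


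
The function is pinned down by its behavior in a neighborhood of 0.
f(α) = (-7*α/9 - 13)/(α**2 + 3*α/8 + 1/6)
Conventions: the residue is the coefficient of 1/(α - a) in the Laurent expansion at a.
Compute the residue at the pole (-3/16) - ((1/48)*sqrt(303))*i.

The factor α**2 + 3*α/8 + 1/6 splits as (α - a)(α - a') with a = (-3/16) - ((1/48)*sqrt(303))*i, a' = (-3/16) + ((1/48)*sqrt(303))*i. At the order-1 pole a set g(α) = (α - a)*f(α) = [-7*α/9 - 13] / (α - a').
Simple pole: residue = g(a) at a = (-3/16) - ((1/48)*sqrt(303))*i, which is (-7/18) - ((617/606)*sqrt(303))*i.

The residue is (-7/18) - ((617/606)*sqrt(303))*i.


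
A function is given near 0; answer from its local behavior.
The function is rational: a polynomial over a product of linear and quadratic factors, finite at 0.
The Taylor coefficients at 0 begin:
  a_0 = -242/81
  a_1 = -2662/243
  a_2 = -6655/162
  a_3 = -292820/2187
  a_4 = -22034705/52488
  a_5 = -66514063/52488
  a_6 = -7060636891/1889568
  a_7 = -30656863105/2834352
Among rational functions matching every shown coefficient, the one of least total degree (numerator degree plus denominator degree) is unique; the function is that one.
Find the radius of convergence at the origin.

The radius of convergence is -1/2 + (1/22)*sqrt(385).

No rational of total degree below 4 reproduces all 8 coefficients; solving the [0/4] Pade equations on them gives f(σ) = -8/(9*(σ**2 + σ - 6/11)**2), whose expansion matches every shown term.
Denominator factor (σ**2 + σ - 6/11)^2: discriminant 35/11, real irrational roots -1/2 + (1/22)*sqrt(385) and -1/2 - (1/22)*sqrt(385); poles of order 2, moduli -1/2 + (1/22)*sqrt(385) and 1/2 + (1/22)*sqrt(385).
The radius of convergence is the smallest modulus among the singular points: -1/2 + (1/22)*sqrt(385).


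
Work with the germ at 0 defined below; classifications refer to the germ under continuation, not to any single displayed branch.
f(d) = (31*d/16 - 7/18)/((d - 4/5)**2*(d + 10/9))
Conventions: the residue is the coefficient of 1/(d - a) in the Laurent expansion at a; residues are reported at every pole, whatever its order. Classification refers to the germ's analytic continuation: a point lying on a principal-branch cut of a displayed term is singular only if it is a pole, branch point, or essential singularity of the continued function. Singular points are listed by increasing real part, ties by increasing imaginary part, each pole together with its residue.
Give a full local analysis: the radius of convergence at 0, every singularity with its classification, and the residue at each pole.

Radius of convergence at 0: 4/5.
At -10/9: a pole of order 1; residue -41175/59168.
At 4/5: a pole of order 2; residue 41175/59168.

Denominator factor (d + 10/9): pole of order 1 at -10/9, modulus 10/9.
Denominator factor (d - 4/5)^2: pole of order 2 at 4/5, modulus 4/5.
The radius of convergence is the smallest modulus among the singular points: 4/5.
At the order-1 pole -10/9 set g(d) = (d - (-10/9))*f(d) = (31*d/16 - 7/18)/(d - 4/5)**2.
Simple pole: residue = g(a) at a = -10/9, which is -41175/59168.
At the order-2 pole 4/5 set g(d) = (d - (4/5))^2*f(d) = (31*d/16 - 7/18)/(d + 10/9).
Order-2 pole: residue = g'(a); g'(4/5) = 41175/59168, so the residue is 41175/59168.
List the singular points by increasing real part (a conjugate pair: the negative imaginary part first).


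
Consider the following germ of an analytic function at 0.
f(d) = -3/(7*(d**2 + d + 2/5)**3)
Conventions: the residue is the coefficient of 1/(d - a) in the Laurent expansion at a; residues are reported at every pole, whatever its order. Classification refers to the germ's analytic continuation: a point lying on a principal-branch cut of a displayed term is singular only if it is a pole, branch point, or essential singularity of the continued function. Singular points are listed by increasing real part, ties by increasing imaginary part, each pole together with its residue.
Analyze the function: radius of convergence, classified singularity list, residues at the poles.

Radius of convergence at 0: (1/5)*sqrt(10).
At (-1/2) - ((1/10)*sqrt(15))*i: a pole of order 3; residue -((50/21)*sqrt(15))*i.
At (-1/2) + ((1/10)*sqrt(15))*i: a pole of order 3; residue ((50/21)*sqrt(15))*i.

Denominator factor (d**2 + d + 2/5)^3: discriminant -3/5, complex-conjugate roots (-1/2) + ((1/10)*sqrt(15))*i and (-1/2) - ((1/10)*sqrt(15))*i; poles of order 3, moduli (1/5)*sqrt(10) and (1/5)*sqrt(10).
The radius of convergence is the smallest modulus among the singular points: (1/5)*sqrt(10).
The factor d**2 + d + 2/5 splits as (d - a)(d - a') with a = (-1/2) - ((1/10)*sqrt(15))*i, a' = (-1/2) + ((1/10)*sqrt(15))*i. At the order-3 pole a set g(d) = (d - a)^3*f(d) = [-3/7] / (d - a')^3.
Order-3 pole: residue = g''(a)/2; g''((-1/2) - ((1/10)*sqrt(15))*i) = -((100/21)*sqrt(15))*i, so the residue is -((50/21)*sqrt(15))*i.
The factor d**2 + d + 2/5 splits as (d - a)(d - a') with a = (-1/2) + ((1/10)*sqrt(15))*i, a' = (-1/2) - ((1/10)*sqrt(15))*i. At the order-3 pole a set g(d) = (d - a)^3*f(d) = [-3/7] / (d - a')^3.
Order-3 pole: residue = g''(a)/2; g''((-1/2) + ((1/10)*sqrt(15))*i) = ((100/21)*sqrt(15))*i, so the residue is ((50/21)*sqrt(15))*i.
List the singular points by increasing real part (a conjugate pair: the negative imaginary part first).


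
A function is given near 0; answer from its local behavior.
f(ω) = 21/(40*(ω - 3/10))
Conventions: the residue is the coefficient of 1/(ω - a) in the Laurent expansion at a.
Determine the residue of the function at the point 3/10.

At the order-1 pole 3/10 set g(ω) = (ω - (3/10))*f(ω) = 21/40.
Simple pole: residue = g(a) at a = 3/10, which is 21/40.

The residue is 21/40.


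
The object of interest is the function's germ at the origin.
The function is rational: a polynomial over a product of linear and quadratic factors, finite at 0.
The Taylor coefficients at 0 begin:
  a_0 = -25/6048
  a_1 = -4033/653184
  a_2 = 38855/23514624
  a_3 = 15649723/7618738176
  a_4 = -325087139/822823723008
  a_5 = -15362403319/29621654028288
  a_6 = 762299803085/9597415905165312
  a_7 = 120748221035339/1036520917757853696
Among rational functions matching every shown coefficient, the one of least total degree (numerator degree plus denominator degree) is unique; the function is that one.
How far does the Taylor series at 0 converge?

No rational of total degree below 6 reproduces all 8 coefficients; solving the [1/5] Pade equations on them gives f(r) = (-11*r/4 - 25/14)/((r + 12)*(r**2 - r/9 + 6)**2), whose expansion matches every shown term.
Denominator factor (r**2 - r/9 + 6)^2: discriminant -1943/81, complex-conjugate roots (1/18) + ((1/18)*sqrt(1943))*i and (1/18) - ((1/18)*sqrt(1943))*i; poles of order 2, moduli sqrt(6) and sqrt(6).
Denominator factor (r + 12): pole of order 1 at -12, modulus 12.
The radius of convergence is the smallest modulus among the singular points: sqrt(6).

The radius of convergence is sqrt(6).


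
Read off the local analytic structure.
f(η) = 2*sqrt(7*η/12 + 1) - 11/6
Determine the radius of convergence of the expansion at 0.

The radius of convergence is 12/7.

Branch term (2)*sqrt(1 - η/(-12/7)): its argument vanishes at η = -12/7, a square-root branch point, modulus 12/7.
The radius of convergence is the smallest modulus among the singular points: 12/7.


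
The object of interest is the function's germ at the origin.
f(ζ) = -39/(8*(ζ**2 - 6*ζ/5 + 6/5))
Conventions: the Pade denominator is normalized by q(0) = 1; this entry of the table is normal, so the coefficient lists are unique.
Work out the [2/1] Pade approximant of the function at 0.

The Pade approximant has numerator coefficients [-65/16, -325/16, -1625/96]; denominator coefficients [1, 4].

Taylor coefficients needed (expand at 0): a_0 = -65/16, a_1 = -65/16, a_2 = -65/96, a_3 = 65/24.
Write the denominator as Q(ζ) = 1 + q1*ζ. Requiring Q*f - P = O(ζ^4) with deg P <= 2 kills the coefficients of ζ^3..ζ^3 in Q*f:
  ζ^3: a_3 + q1*a_2 = 0, i.e. 65/24 + (-65/96)*q1 = 0.
Solving this linear system: q1 = 4.
The numerator is Q*f truncated at degree 2: P0 = a_0 = -65/16; P1 = a_1 + q1*a_0 = -325/16; P2 = a_2 + q1*a_1 = -1625/96.


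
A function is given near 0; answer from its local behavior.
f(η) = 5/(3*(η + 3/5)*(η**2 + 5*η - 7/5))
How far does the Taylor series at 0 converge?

The radius of convergence is -5/2 + (3/10)*sqrt(85).

Denominator factor (η**2 + 5*η - 7/5): discriminant 153/5, real irrational roots -5/2 + (3/10)*sqrt(85) and -5/2 - (3/10)*sqrt(85); poles of order 1, moduli -5/2 + (3/10)*sqrt(85) and 5/2 + (3/10)*sqrt(85).
Denominator factor (η + 3/5): pole of order 1 at -3/5, modulus 3/5.
The radius of convergence is the smallest modulus among the singular points: -5/2 + (3/10)*sqrt(85).


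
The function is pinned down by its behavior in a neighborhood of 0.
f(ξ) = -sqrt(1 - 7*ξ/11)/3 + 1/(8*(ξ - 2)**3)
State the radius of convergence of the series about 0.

Denominator factor (ξ - 2)^3: pole of order 3 at 2, modulus 2.
Branch term (-1/3)*sqrt(1 - ξ/(11/7)): its argument vanishes at ξ = 11/7, a square-root branch point, modulus 11/7.
The radius of convergence is the smallest modulus among the singular points: 11/7.

The radius of convergence is 11/7.


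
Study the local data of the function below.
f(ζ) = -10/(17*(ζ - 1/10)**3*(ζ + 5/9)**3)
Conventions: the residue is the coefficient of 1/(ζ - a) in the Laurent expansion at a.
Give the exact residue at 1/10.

At the order-3 pole 1/10 set g(ζ) = (ζ - (1/10))^3*f(ζ) = -10/(17*(ζ + 5/9)**3).
Order-3 pole: residue = g''(a)/2; g''(1/10) = -708588000000/12153713083, so the residue is -354294000000/12153713083.

The residue is -354294000000/12153713083.


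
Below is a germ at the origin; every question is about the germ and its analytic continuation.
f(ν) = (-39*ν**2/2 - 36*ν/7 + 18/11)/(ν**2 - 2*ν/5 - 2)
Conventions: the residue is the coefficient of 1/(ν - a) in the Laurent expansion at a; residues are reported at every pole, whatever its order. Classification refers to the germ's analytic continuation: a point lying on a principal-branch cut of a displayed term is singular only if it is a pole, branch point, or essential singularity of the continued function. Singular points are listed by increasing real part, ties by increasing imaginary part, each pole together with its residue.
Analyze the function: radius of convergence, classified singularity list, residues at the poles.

Denominator factor (ν**2 - 2*ν/5 - 2): discriminant 204/25, real irrational roots 1/5 + (1/5)*sqrt(51) and 1/5 - (1/5)*sqrt(51); poles of order 1, moduli 1/5 + (1/5)*sqrt(51) and -1/5 + (1/5)*sqrt(51).
The radius of convergence is the smallest modulus among the singular points: -1/5 + (1/5)*sqrt(51).
The factor ν**2 - 2*ν/5 - 2 splits as (ν - a)(ν - a') with a = 1/5 - (1/5)*sqrt(51), a' = 1/5 + (1/5)*sqrt(51). At the order-1 pole a set g(ν) = (ν - a)*f(ν) = [-39*ν**2/2 - 36*ν/7 + 18/11] / (ν - a').
Simple pole: residue = g(a) at a = 1/5 - (1/5)*sqrt(51), which is -453/70 + (754/385)*sqrt(51).
The factor ν**2 - 2*ν/5 - 2 splits as (ν - a)(ν - a') with a = 1/5 + (1/5)*sqrt(51), a' = 1/5 - (1/5)*sqrt(51). At the order-1 pole a set g(ν) = (ν - a)*f(ν) = [-39*ν**2/2 - 36*ν/7 + 18/11] / (ν - a').
Simple pole: residue = g(a) at a = 1/5 + (1/5)*sqrt(51), which is -453/70 - (754/385)*sqrt(51).
List the singular points by increasing real part (a conjugate pair: the negative imaginary part first).

Radius of convergence at 0: -1/5 + (1/5)*sqrt(51).
At 1/5 - (1/5)*sqrt(51): a pole of order 1; residue -453/70 + (754/385)*sqrt(51).
At 1/5 + (1/5)*sqrt(51): a pole of order 1; residue -453/70 - (754/385)*sqrt(51).


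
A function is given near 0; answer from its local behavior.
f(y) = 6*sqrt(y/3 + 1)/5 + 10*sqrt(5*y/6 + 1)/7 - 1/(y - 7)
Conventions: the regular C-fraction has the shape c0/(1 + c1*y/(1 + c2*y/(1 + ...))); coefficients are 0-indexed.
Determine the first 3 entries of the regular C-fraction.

Taylor coefficients (expand at 0): a_0 = 97/35, a_1 = 1199/1470, a_2 = -34021/246960.
c0 = a_0 = 97/35. Peel one level at a time: if S = 1 + c*y/S' with S'(0) = 1, then c is the y-coefficient of S and S' = c*y/(S - 1).
S_1 = c0/f = 1 + (-1199/4074)*y + (9050441/66389904)*y^2 + ...; c1 = -1199/4074.
S_2 = c1*y/(S_1 - 1) = 1 + (9050441/19538904)*y + ...; c2 = 9050441/19538904.

The regular C-fraction coefficients are [97/35, -1199/4074, 9050441/19538904].


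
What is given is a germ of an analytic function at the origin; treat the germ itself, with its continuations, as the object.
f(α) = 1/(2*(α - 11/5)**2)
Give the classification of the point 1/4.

The point is a regular point.

Denominator factors: α - 11/5 = -39/20 at α = 1/4 — none vanishes.
So the germ continues analytically to 1/4.


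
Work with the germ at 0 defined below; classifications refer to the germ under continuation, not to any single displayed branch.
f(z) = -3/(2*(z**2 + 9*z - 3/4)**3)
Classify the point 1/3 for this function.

The point is a regular point.

Denominator factors: z**2 + 9*z - 3/4 = 85/36 at z = 1/3 — none vanishes.
So the germ continues analytically to 1/3.


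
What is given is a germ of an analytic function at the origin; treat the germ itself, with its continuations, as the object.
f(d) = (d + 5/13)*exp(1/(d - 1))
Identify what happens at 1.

The exponent 1/(d - (1)) has a pole at 1, so exp(1/(d - (1))) takes every nonzero value near it: an essential singularity (not a pole of any order).

The point is an essential singularity.


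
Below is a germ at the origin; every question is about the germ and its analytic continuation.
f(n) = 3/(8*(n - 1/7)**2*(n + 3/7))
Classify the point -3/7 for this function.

The denominator factor n + 3/7 vanishes at -3/7 and appears to the power 1; the numerator there equals 3/8, nonzero, and no other factor vanishes.
Hence a pole whose order is the multiplicity, 1.

The point is a pole of order 1.


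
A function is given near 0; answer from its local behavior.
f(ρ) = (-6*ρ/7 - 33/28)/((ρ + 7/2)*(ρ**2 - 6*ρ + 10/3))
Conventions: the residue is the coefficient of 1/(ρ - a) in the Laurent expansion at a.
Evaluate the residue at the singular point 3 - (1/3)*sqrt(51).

The residue is -153/6146 + (3279/208964)*sqrt(51).

The factor ρ**2 - 6*ρ + 10/3 splits as (ρ - a)(ρ - a') with a = 3 - (1/3)*sqrt(51), a' = 3 + (1/3)*sqrt(51). At the order-1 pole a set g(ρ) = (ρ - a)*f(ρ) = [(-6*ρ/7 - 33/28)/(ρ + 7/2)] / (ρ - a').
Simple pole: residue = g(a) at a = 3 - (1/3)*sqrt(51), which is -153/6146 + (3279/208964)*sqrt(51).


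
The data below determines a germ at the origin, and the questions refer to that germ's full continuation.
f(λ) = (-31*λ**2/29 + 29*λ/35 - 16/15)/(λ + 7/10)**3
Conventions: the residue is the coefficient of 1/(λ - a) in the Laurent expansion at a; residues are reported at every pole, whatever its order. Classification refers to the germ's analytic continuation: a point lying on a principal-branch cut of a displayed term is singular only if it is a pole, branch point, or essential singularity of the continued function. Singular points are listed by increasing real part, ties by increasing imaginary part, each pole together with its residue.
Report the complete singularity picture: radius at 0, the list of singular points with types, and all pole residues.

Radius of convergence at 0: 7/10.
At -7/10: a pole of order 3; residue -31/29.

Denominator factor (λ + 7/10)^3: pole of order 3 at -7/10, modulus 7/10.
The radius of convergence is the smallest modulus among the singular points: 7/10.
At the order-3 pole -7/10 set g(λ) = (λ - (-7/10))^3*f(λ) = -31*λ**2/29 + 29*λ/35 - 16/15.
Order-3 pole: residue = g''(a)/2; g''(-7/10) = -62/29, so the residue is -31/29.


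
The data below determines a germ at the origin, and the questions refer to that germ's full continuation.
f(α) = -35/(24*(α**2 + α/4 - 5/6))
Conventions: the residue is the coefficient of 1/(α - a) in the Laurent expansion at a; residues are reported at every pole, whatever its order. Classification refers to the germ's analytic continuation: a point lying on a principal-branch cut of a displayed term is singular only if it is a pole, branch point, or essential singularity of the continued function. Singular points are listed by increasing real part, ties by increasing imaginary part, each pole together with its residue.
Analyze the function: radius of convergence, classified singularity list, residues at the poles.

Denominator factor (α**2 + α/4 - 5/6): discriminant 163/48, real irrational roots -1/8 + (1/24)*sqrt(489) and -1/8 - (1/24)*sqrt(489); poles of order 1, moduli -1/8 + (1/24)*sqrt(489) and 1/8 + (1/24)*sqrt(489).
The radius of convergence is the smallest modulus among the singular points: -1/8 + (1/24)*sqrt(489).
The factor α**2 + α/4 - 5/6 splits as (α - a)(α - a') with a = -1/8 - (1/24)*sqrt(489), a' = -1/8 + (1/24)*sqrt(489). At the order-1 pole a set g(α) = (α - a)*f(α) = [-35/24] / (α - a').
Simple pole: residue = g(a) at a = -1/8 - (1/24)*sqrt(489), which is (35/978)*sqrt(489).
The factor α**2 + α/4 - 5/6 splits as (α - a)(α - a') with a = -1/8 + (1/24)*sqrt(489), a' = -1/8 - (1/24)*sqrt(489). At the order-1 pole a set g(α) = (α - a)*f(α) = [-35/24] / (α - a').
Simple pole: residue = g(a) at a = -1/8 + (1/24)*sqrt(489), which is -(35/978)*sqrt(489).
List the singular points by increasing real part (a conjugate pair: the negative imaginary part first).

Radius of convergence at 0: -1/8 + (1/24)*sqrt(489).
At -1/8 - (1/24)*sqrt(489): a pole of order 1; residue (35/978)*sqrt(489).
At -1/8 + (1/24)*sqrt(489): a pole of order 1; residue -(35/978)*sqrt(489).


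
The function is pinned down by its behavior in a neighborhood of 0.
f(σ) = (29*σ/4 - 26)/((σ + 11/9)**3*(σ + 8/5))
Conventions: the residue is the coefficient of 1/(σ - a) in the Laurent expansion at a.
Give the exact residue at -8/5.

The residue is 3426300/4913.

At the order-1 pole -8/5 set g(σ) = (σ - (-8/5))*f(σ) = (29*σ/4 - 26)/(σ + 11/9)**3.
Simple pole: residue = g(a) at a = -8/5, which is 3426300/4913.


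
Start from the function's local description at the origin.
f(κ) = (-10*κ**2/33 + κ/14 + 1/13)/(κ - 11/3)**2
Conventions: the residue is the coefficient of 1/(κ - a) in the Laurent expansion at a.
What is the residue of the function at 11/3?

The residue is -271/126.

At the order-2 pole 11/3 set g(κ) = (κ - (11/3))^2*f(κ) = -10*κ**2/33 + κ/14 + 1/13.
Order-2 pole: residue = g'(a); g'(11/3) = -271/126, so the residue is -271/126.


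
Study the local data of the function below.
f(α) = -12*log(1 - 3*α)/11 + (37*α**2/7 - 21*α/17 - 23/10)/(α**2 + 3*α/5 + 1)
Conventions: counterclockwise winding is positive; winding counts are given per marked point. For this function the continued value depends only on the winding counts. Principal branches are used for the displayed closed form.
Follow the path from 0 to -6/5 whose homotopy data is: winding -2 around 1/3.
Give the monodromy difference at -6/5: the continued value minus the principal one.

The rational part is single-valued and drops out of the difference; each branch term changes only by its own monodromy.
(-12/11)*log(1 - α/(1/3)): each positive loop around 1/3 adds 2*pi*i to the log, so winding -2 contributes (-12/11)*(-2)*2*pi*i = (48/11)*pi*i.
Summing the contributions at α = -6/5 gives (48/11)*pi*i.

Continued minus principal equals (48/11)*pi*i.


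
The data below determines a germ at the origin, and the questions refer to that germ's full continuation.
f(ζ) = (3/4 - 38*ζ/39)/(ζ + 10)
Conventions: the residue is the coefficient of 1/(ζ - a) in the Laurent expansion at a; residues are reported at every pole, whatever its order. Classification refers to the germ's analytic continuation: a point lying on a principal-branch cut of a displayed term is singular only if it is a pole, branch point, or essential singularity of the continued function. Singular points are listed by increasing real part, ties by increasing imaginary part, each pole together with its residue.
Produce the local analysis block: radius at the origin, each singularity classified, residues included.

Denominator factor (ζ + 10): pole of order 1 at -10, modulus 10.
The radius of convergence is the smallest modulus among the singular points: 10.
At the order-1 pole -10 set g(ζ) = (ζ - (-10))*f(ζ) = 3/4 - 38*ζ/39.
Simple pole: residue = g(a) at a = -10, which is 1637/156.

Radius of convergence at 0: 10.
At -10: a pole of order 1; residue 1637/156.


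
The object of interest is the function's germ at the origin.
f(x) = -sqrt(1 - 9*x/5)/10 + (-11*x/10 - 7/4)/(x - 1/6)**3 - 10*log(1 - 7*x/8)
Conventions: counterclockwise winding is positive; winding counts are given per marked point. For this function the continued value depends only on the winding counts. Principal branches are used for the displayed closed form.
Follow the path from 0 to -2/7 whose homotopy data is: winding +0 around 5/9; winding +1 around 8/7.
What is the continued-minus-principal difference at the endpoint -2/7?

Continued minus principal equals -(20)*pi*i.

The rational part is single-valued and drops out of the difference; each branch term changes only by its own monodromy.
(-10)*log(1 - x/(8/7)): each positive loop around 8/7 adds 2*pi*i to the log, so winding +1 contributes (-10)*(1)*2*pi*i = -(20)*pi*i.
(-1/10)*sqrt(1 - x/(5/9)): winding +0 is even, the square root returns to the same sheet, contribution 0.
Summing the contributions at x = -2/7 gives -(20)*pi*i.


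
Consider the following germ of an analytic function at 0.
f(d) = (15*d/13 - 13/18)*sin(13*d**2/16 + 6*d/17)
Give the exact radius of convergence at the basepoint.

The radius of convergence is infinite.

The factor sin(13*d**2/16 + 6*d/17) is entire and contributes no finite singular point.
The polynomial part has no poles.
No finite singular points: the Taylor series at 0 converges everywhere.


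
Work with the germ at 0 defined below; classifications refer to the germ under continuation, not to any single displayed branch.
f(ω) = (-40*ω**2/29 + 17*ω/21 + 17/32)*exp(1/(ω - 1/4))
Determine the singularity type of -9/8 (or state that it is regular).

The point is a regular point.

There is no denominator, hence no pole anywhere.
The essential point of exp(1/(ω - (1/4))) is 1/4, not -9/8.
So the germ continues analytically to -9/8.


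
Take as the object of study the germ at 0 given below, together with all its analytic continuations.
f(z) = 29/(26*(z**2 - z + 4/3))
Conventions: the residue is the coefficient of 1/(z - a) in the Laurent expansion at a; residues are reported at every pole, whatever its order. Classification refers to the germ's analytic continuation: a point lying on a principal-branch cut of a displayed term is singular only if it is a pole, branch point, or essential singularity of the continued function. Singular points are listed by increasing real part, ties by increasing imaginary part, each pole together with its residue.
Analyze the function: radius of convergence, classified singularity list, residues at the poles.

Denominator factor (z**2 - z + 4/3): discriminant -13/3, complex-conjugate roots (1/2) + ((1/6)*sqrt(39))*i and (1/2) - ((1/6)*sqrt(39))*i; poles of order 1, moduli (2/3)*sqrt(3) and (2/3)*sqrt(3).
The radius of convergence is the smallest modulus among the singular points: (2/3)*sqrt(3).
The factor z**2 - z + 4/3 splits as (z - a)(z - a') with a = (1/2) - ((1/6)*sqrt(39))*i, a' = (1/2) + ((1/6)*sqrt(39))*i. At the order-1 pole a set g(z) = (z - a)*f(z) = [29/26] / (z - a').
Simple pole: residue = g(a) at a = (1/2) - ((1/6)*sqrt(39))*i, which is ((29/338)*sqrt(39))*i.
The factor z**2 - z + 4/3 splits as (z - a)(z - a') with a = (1/2) + ((1/6)*sqrt(39))*i, a' = (1/2) - ((1/6)*sqrt(39))*i. At the order-1 pole a set g(z) = (z - a)*f(z) = [29/26] / (z - a').
Simple pole: residue = g(a) at a = (1/2) + ((1/6)*sqrt(39))*i, which is -((29/338)*sqrt(39))*i.
List the singular points by increasing real part (a conjugate pair: the negative imaginary part first).

Radius of convergence at 0: (2/3)*sqrt(3).
At (1/2) - ((1/6)*sqrt(39))*i: a pole of order 1; residue ((29/338)*sqrt(39))*i.
At (1/2) + ((1/6)*sqrt(39))*i: a pole of order 1; residue -((29/338)*sqrt(39))*i.


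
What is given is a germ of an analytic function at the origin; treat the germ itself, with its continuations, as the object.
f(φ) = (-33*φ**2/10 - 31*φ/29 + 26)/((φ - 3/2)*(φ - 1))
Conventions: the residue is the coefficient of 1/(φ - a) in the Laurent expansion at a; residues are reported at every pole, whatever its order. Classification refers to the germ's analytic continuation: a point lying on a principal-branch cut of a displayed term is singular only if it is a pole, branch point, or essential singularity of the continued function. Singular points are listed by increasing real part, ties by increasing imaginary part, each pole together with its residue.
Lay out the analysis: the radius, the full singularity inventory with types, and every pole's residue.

Radius of convergence at 0: 1.
At 1: a pole of order 1; residue -6273/145.
At 3/2: a pole of order 1; residue 19687/580.

Denominator factor (φ - 1): pole of order 1 at 1, modulus 1.
Denominator factor (φ - 3/2): pole of order 1 at 3/2, modulus 3/2.
The radius of convergence is the smallest modulus among the singular points: 1.
At the order-1 pole 1 set g(φ) = (φ - (1))*f(φ) = (-33*φ**2/10 - 31*φ/29 + 26)/(φ - 3/2).
Simple pole: residue = g(a) at a = 1, which is -6273/145.
At the order-1 pole 3/2 set g(φ) = (φ - (3/2))*f(φ) = (-33*φ**2/10 - 31*φ/29 + 26)/(φ - 1).
Simple pole: residue = g(a) at a = 3/2, which is 19687/580.
List the singular points by increasing real part (a conjugate pair: the negative imaginary part first).


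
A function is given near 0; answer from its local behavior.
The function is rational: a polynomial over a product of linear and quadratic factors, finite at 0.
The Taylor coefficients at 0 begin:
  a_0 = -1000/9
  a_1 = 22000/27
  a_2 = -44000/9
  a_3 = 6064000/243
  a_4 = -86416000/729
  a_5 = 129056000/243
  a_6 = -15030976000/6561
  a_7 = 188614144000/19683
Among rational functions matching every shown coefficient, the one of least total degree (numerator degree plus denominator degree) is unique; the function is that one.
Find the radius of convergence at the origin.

No rational of total degree below 6 reproduces all 8 coefficients; solving the [2/4] Pade equations on them gives f(ξ) = (-2*ξ**2 + ξ + 3/2)/((ξ - 1/2)*(ξ + 3/10)**3), whose expansion matches every shown term.
Denominator factor (ξ - 1/2): pole of order 1 at 1/2, modulus 1/2.
Denominator factor (ξ + 3/10)^3: pole of order 3 at -3/10, modulus 3/10.
The radius of convergence is the smallest modulus among the singular points: 3/10.

The radius of convergence is 3/10.


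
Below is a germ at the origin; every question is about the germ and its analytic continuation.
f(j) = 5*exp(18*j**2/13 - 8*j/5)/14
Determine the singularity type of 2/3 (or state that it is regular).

The point is a regular point.

There is no denominator, hence no pole anywhere.
The factor exp(18*j**2/13 - 8*j/5) is entire.
So the germ continues analytically to 2/3.


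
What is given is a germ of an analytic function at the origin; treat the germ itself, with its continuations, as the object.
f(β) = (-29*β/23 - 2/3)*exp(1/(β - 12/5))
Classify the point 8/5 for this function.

There is no denominator, hence no pole anywhere.
The essential point of exp(1/(β - (12/5))) is 12/5, not 8/5.
So the germ continues analytically to 8/5.

The point is a regular point.


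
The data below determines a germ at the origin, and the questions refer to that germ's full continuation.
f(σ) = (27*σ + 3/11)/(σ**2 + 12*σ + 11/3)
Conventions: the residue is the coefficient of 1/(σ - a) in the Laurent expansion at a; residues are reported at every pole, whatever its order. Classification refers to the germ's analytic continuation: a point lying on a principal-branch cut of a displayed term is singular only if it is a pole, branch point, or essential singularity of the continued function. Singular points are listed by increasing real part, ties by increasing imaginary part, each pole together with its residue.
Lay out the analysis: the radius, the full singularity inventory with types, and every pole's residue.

Radius of convergence at 0: 6 - (1/3)*sqrt(291).
At -6 - (1/3)*sqrt(291): a pole of order 1; residue 27/2 + (1779/2134)*sqrt(291).
At -6 + (1/3)*sqrt(291): a pole of order 1; residue 27/2 - (1779/2134)*sqrt(291).

Denominator factor (σ**2 + 12*σ + 11/3): discriminant 388/3, real irrational roots -6 + (1/3)*sqrt(291) and -6 - (1/3)*sqrt(291); poles of order 1, moduli 6 - (1/3)*sqrt(291) and 6 + (1/3)*sqrt(291).
The radius of convergence is the smallest modulus among the singular points: 6 - (1/3)*sqrt(291).
The factor σ**2 + 12*σ + 11/3 splits as (σ - a)(σ - a') with a = -6 - (1/3)*sqrt(291), a' = -6 + (1/3)*sqrt(291). At the order-1 pole a set g(σ) = (σ - a)*f(σ) = [27*σ + 3/11] / (σ - a').
Simple pole: residue = g(a) at a = -6 - (1/3)*sqrt(291), which is 27/2 + (1779/2134)*sqrt(291).
The factor σ**2 + 12*σ + 11/3 splits as (σ - a)(σ - a') with a = -6 + (1/3)*sqrt(291), a' = -6 - (1/3)*sqrt(291). At the order-1 pole a set g(σ) = (σ - a)*f(σ) = [27*σ + 3/11] / (σ - a').
Simple pole: residue = g(a) at a = -6 + (1/3)*sqrt(291), which is 27/2 - (1779/2134)*sqrt(291).
List the singular points by increasing real part (a conjugate pair: the negative imaginary part first).
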